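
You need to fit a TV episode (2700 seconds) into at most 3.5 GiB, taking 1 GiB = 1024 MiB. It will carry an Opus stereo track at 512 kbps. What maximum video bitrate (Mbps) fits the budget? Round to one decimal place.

10.6 Mbps

Budget: 3.5 GiB = 30064.8 Mb.
Total bitrate budget: 30064.8 Mb / 2700 s = 11.135 Mbps.
Audio: 512 kbps = 0.512 Mbps.
Video: 11.135 − 0.512 = 10.623 Mbps.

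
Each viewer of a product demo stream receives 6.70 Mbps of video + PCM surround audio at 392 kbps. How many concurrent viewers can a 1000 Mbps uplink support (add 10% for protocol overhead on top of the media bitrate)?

128

Audio: 392 kbps = 0.392 Mbps.
Per-viewer media rate: 7.092 Mbps.
On the wire with 10% overhead: 7.801 Mbps.
1000 Mbps = 1,000 Mbps; 1,000 / 7.801 = 128.19 → 128 viewers.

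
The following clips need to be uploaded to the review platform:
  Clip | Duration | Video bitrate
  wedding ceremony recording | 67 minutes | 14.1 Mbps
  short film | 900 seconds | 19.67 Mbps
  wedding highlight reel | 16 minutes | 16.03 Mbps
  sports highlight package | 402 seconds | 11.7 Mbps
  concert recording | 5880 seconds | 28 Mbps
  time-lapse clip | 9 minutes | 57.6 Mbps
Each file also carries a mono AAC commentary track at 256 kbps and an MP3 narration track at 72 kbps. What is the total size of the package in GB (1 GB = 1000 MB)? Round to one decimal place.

Audio total: 256 + 72 = 328 kbps = 0.328 Mbps.
wedding ceremony recording: 14.428 Mbps × 4020 s = 58000.6 Mb
short film: 19.998 Mbps × 900 s = 17998.2 Mb
wedding highlight reel: 16.358 Mbps × 960 s = 15703.7 Mb
sports highlight package: 12.028 Mbps × 402 s = 4835.3 Mb
concert recording: 28.328 Mbps × 5880 s = 166568.6 Mb
time-lapse clip: 57.928 Mbps × 540 s = 31281.1 Mb
Total: 294387.5 Mb = 36798.4 MB.
= 36.80 GB.

36.8 GB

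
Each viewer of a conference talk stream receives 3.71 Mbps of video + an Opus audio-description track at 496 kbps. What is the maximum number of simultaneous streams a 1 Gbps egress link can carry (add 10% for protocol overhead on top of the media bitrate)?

216

Audio: 496 kbps = 0.496 Mbps.
Per-viewer media rate: 4.206 Mbps.
On the wire with 10% overhead: 4.627 Mbps.
1 Gbps = 1,000 Mbps; 1,000 / 4.627 = 216.14 → 216 viewers.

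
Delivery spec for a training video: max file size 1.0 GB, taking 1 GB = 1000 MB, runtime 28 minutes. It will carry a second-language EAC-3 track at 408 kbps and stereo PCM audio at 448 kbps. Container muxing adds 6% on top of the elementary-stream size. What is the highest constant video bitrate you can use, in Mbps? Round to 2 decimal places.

Budget: 1.0 GB = 8000.0 Mb.
Stream payload after overhead: 8000.0 / 1.06 = 7547.2 Mb.
28 min = 1680 s
Total bitrate budget: 7547.2 Mb / 1680 s = 4.492 Mbps.
Audio total: 408 + 448 = 856 kbps = 0.856 Mbps.
Video: 4.492 − 0.856 = 3.636 Mbps.

3.64 Mbps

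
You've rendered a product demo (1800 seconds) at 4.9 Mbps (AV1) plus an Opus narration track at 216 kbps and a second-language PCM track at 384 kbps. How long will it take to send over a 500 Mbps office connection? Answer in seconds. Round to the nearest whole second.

Audio total: 216 + 384 = 600 kbps = 0.600 Mbps.
Total bitrate: 5.500 Mbps.
File: 5.500 Mbps × 1800 s = 9900.0 Mb.
At 500 Mbps: 9900.0 / 500 = 19.8 s ≈ 19.8 seconds.

20 seconds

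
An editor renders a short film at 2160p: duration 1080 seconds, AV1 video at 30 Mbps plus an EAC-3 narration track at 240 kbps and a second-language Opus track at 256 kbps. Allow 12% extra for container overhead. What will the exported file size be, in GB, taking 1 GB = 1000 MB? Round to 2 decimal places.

4.61 GB

Audio total: 240 + 256 = 496 kbps = 0.496 Mbps.
Total bitrate: 30 + 0.496 = 30.496 Mbps.
Stream data: 30.496 Mbps × 1080 s = 32935.7 Mb.
With 12% container overhead: ×1.12.
36,888 Mb ÷ 8 = 4,611 MB → 4.611 GB.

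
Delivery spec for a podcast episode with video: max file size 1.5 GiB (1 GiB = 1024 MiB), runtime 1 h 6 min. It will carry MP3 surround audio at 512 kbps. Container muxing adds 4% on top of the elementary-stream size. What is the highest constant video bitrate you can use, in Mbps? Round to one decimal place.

2.6 Mbps

Budget: 1.5 GiB = 12884.9 Mb.
Stream payload after overhead: 12884.9 / 1.04 = 12389.3 Mb.
1 h 6 min = 66 min = 3960 s
Total bitrate budget: 12389.3 Mb / 3960 s = 3.129 Mbps.
Audio: 512 kbps = 0.512 Mbps.
Video: 3.129 − 0.512 = 2.617 Mbps.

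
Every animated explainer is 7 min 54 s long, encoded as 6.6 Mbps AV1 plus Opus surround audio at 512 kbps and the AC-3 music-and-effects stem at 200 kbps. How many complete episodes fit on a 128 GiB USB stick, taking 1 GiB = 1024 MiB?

7 min 54 s = 474 s
Audio total: 512 + 200 = 712 kbps = 0.712 Mbps.
Total bitrate: 7.312 Mbps.
Per item: 7.312 Mbps × 474 s = 3,466 Mb = 433.2 MB.
Capacity: 128 GiB = 1,099,512 Mb; 317.24 items → 317 complete.

317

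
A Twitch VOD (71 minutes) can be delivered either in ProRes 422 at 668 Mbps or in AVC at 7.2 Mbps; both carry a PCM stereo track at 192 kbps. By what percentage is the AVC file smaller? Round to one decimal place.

98.9%

71 min = 4260 s
Audio: 192 kbps = 0.192 Mbps.
ProRes 422: 668.192 Mbps × 4260 s = 2846497.9 Mb = 331.376 GiB.
AVC: 7.392 Mbps × 4260 s = 31489.9 Mb = 3.666 GiB.
Reduction: (1 − 3.666/331.376) × 100 = 98.89%.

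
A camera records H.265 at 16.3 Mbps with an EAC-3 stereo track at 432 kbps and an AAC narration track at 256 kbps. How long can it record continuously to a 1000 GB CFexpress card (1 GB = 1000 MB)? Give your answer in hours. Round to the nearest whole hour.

Audio total: 432 + 256 = 688 kbps = 0.688 Mbps.
Total bitrate: 16.3 + 0.688 = 16.988 Mbps.
Capacity: 1000 GB = 8,000,000 Mb.
Recording time: 8,000,000 / 16.988 = 470,921 s ≈ 131 hours.

131 hours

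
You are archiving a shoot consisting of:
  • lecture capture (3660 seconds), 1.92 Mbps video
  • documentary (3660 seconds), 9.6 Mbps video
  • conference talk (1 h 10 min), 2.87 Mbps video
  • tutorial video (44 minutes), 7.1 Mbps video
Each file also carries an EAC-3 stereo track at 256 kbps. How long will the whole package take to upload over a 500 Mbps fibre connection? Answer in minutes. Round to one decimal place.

2.6 minutes

Audio: 256 kbps = 0.256 Mbps.
lecture capture: 2.176 Mbps × 3660 s = 7964.2 Mb
documentary: 9.856 Mbps × 3660 s = 36073.0 Mb
conference talk: 3.126 Mbps × 4200 s = 13129.2 Mb
tutorial video: 7.356 Mbps × 2640 s = 19419.8 Mb
Total: 76586.2 Mb = 9573.3 MB.
At 500 Mbps: 76586.2 / 500 = 153 s ≈ 2.55 minutes.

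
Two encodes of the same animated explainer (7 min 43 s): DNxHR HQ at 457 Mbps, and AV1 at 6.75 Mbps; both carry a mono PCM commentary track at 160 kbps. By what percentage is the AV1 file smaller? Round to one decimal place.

98.5%

7 min 43 s = 463 s
Audio: 160 kbps = 0.160 Mbps.
DNxHR HQ: 457.160 Mbps × 463 s = 211665.1 Mb = 26.458 GB.
AV1: 6.910 Mbps × 463 s = 3199.3 Mb = 0.400 GB.
Reduction: (1 − 0.400/26.458) × 100 = 98.49%.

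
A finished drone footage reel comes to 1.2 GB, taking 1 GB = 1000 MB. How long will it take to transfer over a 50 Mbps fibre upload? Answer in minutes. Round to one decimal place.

3.2 minutes

File: 1.2 GB = 9600.0 Mb.
At 50 Mbps: 9600.0 / 50 = 192.0 s ≈ 3.2 minutes.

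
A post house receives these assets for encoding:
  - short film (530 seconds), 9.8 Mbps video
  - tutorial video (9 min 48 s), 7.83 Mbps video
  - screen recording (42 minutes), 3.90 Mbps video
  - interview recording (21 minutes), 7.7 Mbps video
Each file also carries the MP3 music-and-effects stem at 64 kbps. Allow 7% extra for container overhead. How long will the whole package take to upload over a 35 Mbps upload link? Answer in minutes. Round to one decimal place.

15.1 minutes

Audio: 64 kbps = 0.064 Mbps.
short film: 9.864 Mbps × 530 s × 1.07 = 5593.9 Mb
tutorial video: 7.894 Mbps × 588 s × 1.07 = 4966.6 Mb
screen recording: 3.964 Mbps × 2520 s × 1.07 = 10688.5 Mb
interview recording: 7.764 Mbps × 1260 s × 1.07 = 10467.4 Mb
Total: 31716.4 Mb = 3964.6 MB.
At 35 Mbps: 31716.4 / 35 = 906 s ≈ 15.1 minutes.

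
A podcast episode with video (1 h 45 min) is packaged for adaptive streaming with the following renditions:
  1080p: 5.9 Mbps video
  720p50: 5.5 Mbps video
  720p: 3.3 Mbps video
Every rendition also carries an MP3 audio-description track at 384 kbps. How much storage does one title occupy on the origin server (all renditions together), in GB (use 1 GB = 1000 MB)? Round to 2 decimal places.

12.48 GB

1 h 45 min = 105 min = 6300 s
Audio: 384 kbps = 0.384 Mbps.
Sum of rendition bitrates: (5.9+0.384) + (5.5+0.384) + (3.3+0.384) = 15.852 Mbps.
× 6300 s = 99,868 Mb = 12,483 MB = 12.48 GB.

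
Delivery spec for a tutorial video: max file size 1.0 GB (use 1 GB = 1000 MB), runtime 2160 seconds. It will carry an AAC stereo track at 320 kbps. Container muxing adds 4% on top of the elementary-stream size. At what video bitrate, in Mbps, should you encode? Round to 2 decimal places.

3.24 Mbps

Budget: 1.0 GB = 8000.0 Mb.
Stream payload after overhead: 8000.0 / 1.04 = 7692.3 Mb.
Total bitrate budget: 7692.3 Mb / 2160 s = 3.561 Mbps.
Audio: 320 kbps = 0.320 Mbps.
Video: 3.561 − 0.320 = 3.241 Mbps.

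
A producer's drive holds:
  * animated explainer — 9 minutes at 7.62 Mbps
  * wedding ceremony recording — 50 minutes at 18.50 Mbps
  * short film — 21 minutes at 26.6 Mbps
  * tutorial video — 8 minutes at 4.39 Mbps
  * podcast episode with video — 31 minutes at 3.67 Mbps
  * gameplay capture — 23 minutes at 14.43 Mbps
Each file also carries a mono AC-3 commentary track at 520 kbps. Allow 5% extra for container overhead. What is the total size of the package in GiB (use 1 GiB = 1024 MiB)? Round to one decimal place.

Audio: 520 kbps = 0.520 Mbps.
animated explainer: 8.140 Mbps × 540 s × 1.05 = 4615.4 Mb
wedding ceremony recording: 19.020 Mbps × 3000 s × 1.05 = 59913.0 Mb
short film: 27.120 Mbps × 1260 s × 1.05 = 35879.8 Mb
tutorial video: 4.910 Mbps × 480 s × 1.05 = 2474.6 Mb
podcast episode with video: 4.190 Mbps × 1860 s × 1.05 = 8183.1 Mb
gameplay capture: 14.950 Mbps × 1380 s × 1.05 = 21662.5 Mb
Total: 132728.4 Mb = 16591.0 MB.
= 15.45 GiB.

15.5 GiB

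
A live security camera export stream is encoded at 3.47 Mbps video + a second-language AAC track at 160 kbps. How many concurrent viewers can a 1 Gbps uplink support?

Audio: 160 kbps = 0.160 Mbps.
Per-viewer media rate: 3.630 Mbps.
1 Gbps = 1,000 Mbps; 1,000 / 3.630 = 275.48 → 275 viewers.

275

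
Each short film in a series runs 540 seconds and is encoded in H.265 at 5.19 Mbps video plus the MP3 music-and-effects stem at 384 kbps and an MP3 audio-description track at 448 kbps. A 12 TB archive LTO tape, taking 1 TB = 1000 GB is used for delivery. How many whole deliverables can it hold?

29521

Audio total: 384 + 448 = 832 kbps = 0.832 Mbps.
Total bitrate: 6.022 Mbps.
Per item: 6.022 Mbps × 540 s = 3,252 Mb = 406.5 MB.
Capacity: 12 TB = 96,000,000 Mb; 29521.38 items → 29521 complete.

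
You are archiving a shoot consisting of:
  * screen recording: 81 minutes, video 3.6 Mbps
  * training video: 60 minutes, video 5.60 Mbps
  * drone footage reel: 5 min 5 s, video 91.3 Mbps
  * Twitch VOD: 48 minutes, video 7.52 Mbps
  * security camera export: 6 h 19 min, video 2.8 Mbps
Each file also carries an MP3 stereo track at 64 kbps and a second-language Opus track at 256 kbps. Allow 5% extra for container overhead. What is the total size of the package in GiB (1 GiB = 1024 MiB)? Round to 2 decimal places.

19.78 GiB

Audio total: 64 + 256 = 320 kbps = 0.320 Mbps.
screen recording: 3.920 Mbps × 4860 s × 1.05 = 20003.8 Mb
training video: 5.920 Mbps × 3600 s × 1.05 = 22377.6 Mb
drone footage reel: 91.620 Mbps × 305 s × 1.05 = 29341.3 Mb
Twitch VOD: 7.840 Mbps × 2880 s × 1.05 = 23708.2 Mb
security camera export: 3.120 Mbps × 22740 s × 1.05 = 74496.2 Mb
Total: 169927.1 Mb = 21240.9 MB.
= 19.78 GiB.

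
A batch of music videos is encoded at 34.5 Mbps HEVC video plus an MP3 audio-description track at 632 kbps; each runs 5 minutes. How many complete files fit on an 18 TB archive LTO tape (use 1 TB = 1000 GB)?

13662

5 min = 300 s
Audio: 632 kbps = 0.632 Mbps.
Total bitrate: 35.132 Mbps.
Per item: 35.132 Mbps × 300 s = 10,540 Mb = 1,317 MB.
Capacity: 18 TB = 144,000,000 Mb; 13662.76 items → 13662 complete.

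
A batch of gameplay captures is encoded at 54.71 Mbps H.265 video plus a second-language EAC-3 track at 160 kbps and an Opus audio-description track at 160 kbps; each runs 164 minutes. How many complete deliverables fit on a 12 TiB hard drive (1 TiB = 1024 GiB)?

194

164 min = 9840 s
Audio total: 160 + 160 = 320 kbps = 0.320 Mbps.
Total bitrate: 55.030 Mbps.
Per item: 55.030 Mbps × 9840 s = 541,495 Mb = 67,687 MB.
Capacity: 12 TiB = 105,553,116 Mb; 194.93 items → 194 complete.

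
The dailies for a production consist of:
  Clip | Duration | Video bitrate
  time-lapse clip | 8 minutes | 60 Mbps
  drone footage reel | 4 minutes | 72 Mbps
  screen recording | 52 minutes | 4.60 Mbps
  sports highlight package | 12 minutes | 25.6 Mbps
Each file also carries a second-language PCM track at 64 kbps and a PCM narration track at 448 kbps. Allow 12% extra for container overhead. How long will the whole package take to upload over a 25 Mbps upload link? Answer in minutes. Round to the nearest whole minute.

61 minutes

Audio total: 64 + 448 = 512 kbps = 0.512 Mbps.
time-lapse clip: 60.512 Mbps × 480 s × 1.12 = 32531.3 Mb
drone footage reel: 72.512 Mbps × 240 s × 1.12 = 19491.2 Mb
screen recording: 5.112 Mbps × 3120 s × 1.12 = 17863.4 Mb
sports highlight package: 26.112 Mbps × 720 s × 1.12 = 21056.7 Mb
Total: 90942.6 Mb = 11367.8 MB.
At 25 Mbps: 90942.6 / 25 = 3638 s ≈ 60.6 minutes.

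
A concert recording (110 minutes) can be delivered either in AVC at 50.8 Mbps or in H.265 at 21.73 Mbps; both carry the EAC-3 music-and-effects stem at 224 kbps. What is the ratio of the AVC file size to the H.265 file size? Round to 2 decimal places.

2.32

110 min = 6600 s
Audio: 224 kbps = 0.224 Mbps.
AVC: 51.024 Mbps × 6600 s = 336758.4 Mb = 42.095 GB.
H.265: 21.954 Mbps × 6600 s = 144896.4 Mb = 18.112 GB.
Ratio: 42.095 / 18.112 = 2.324.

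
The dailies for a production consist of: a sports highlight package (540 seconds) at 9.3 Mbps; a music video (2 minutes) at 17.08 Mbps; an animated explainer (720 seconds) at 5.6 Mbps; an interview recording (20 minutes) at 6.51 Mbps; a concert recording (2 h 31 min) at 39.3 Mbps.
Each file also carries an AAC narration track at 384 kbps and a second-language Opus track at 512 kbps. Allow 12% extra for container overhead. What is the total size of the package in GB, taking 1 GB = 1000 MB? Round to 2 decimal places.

53.96 GB

Audio total: 384 + 512 = 896 kbps = 0.896 Mbps.
sports highlight package: 10.196 Mbps × 540 s × 1.12 = 6166.5 Mb
music video: 17.976 Mbps × 120 s × 1.12 = 2416.0 Mb
animated explainer: 6.496 Mbps × 720 s × 1.12 = 5238.4 Mb
interview recording: 7.406 Mbps × 1200 s × 1.12 = 9953.7 Mb
concert recording: 40.196 Mbps × 9060 s × 1.12 = 407876.9 Mb
Total: 431651.4 Mb = 53956.4 MB.
= 53.96 GB.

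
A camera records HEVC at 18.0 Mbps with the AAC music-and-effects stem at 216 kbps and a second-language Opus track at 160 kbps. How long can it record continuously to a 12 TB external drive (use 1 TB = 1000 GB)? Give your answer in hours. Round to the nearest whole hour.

1451 hours

Audio total: 216 + 160 = 376 kbps = 0.376 Mbps.
Total bitrate: 18.0 + 0.376 = 18.376 Mbps.
Capacity: 12 TB = 96,000,000 Mb.
Recording time: 96,000,000 / 18.376 = 5,224,205 s ≈ 1,451 hours.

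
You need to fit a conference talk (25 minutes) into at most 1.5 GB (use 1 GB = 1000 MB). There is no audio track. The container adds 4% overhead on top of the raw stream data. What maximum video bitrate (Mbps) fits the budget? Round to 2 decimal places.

7.69 Mbps

Budget: 1.5 GB = 12000.0 Mb.
Stream payload after overhead: 12000.0 / 1.04 = 11538.5 Mb.
25 min = 1500 s
Total bitrate budget: 11538.5 Mb / 1500 s = 7.692 Mbps.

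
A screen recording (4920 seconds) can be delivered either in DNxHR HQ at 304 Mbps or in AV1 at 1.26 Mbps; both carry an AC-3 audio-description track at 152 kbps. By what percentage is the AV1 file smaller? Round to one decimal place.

Audio: 152 kbps = 0.152 Mbps.
DNxHR HQ: 304.152 Mbps × 4920 s = 1496427.8 Mb = 174.207 GiB.
AV1: 1.412 Mbps × 4920 s = 6947.0 Mb = 0.809 GiB.
Reduction: (1 − 0.809/174.207) × 100 = 99.54%.

99.5%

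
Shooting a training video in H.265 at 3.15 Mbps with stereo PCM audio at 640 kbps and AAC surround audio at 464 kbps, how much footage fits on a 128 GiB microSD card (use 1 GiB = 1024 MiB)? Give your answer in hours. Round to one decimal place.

71.8 hours

Audio total: 640 + 464 = 1104 kbps = 1.104 Mbps.
Total bitrate: 3.15 + 1.104 = 4.254 Mbps.
Capacity: 128 GiB = 1,099,512 Mb.
Recording time: 1,099,512 / 4.254 = 258,465 s ≈ 71.8 hours.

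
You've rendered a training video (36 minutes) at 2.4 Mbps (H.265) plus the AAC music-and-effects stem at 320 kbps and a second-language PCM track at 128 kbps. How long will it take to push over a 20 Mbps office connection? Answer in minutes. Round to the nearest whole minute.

36 min = 2160 s
Audio total: 320 + 128 = 448 kbps = 0.448 Mbps.
Total bitrate: 2.848 Mbps.
File: 2.848 Mbps × 2160 s = 6151.7 Mb.
At 20 Mbps: 6151.7 / 20 = 307.6 s ≈ 5.13 minutes.

5 minutes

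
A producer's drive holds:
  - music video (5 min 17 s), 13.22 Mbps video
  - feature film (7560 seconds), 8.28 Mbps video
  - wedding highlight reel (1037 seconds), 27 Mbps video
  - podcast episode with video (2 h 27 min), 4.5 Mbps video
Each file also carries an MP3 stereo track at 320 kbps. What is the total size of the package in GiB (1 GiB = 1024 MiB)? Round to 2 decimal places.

Audio: 320 kbps = 0.320 Mbps.
music video: 13.540 Mbps × 317 s = 4292.2 Mb
feature film: 8.600 Mbps × 7560 s = 65016.0 Mb
wedding highlight reel: 27.320 Mbps × 1037 s = 28330.8 Mb
podcast episode with video: 4.820 Mbps × 8820 s = 42512.4 Mb
Total: 140151.4 Mb = 17518.9 MB.
= 16.32 GiB.

16.32 GiB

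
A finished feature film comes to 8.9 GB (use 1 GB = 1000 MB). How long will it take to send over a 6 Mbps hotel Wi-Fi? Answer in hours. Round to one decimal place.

3.3 hours

File: 8.9 GB = 71200.0 Mb.
At 6 Mbps: 71200.0 / 6 = 11866.7 s ≈ 3.3 hours.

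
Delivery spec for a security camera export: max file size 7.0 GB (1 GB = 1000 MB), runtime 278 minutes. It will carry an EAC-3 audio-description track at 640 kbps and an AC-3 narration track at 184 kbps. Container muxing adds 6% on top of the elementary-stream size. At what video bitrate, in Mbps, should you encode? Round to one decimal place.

Budget: 7.0 GB = 56000.0 Mb.
Stream payload after overhead: 56000.0 / 1.06 = 52830.2 Mb.
278 min = 16680 s
Total bitrate budget: 52830.2 Mb / 16680 s = 3.167 Mbps.
Audio total: 640 + 184 = 824 kbps = 0.824 Mbps.
Video: 3.167 − 0.824 = 2.343 Mbps.

2.3 Mbps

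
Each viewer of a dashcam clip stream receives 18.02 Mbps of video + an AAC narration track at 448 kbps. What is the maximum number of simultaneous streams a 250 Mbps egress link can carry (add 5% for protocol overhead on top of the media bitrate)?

Audio: 448 kbps = 0.448 Mbps.
Per-viewer media rate: 18.468 Mbps.
On the wire with 5% overhead: 19.391 Mbps.
250 Mbps = 250.0 Mbps; 250.0 / 19.391 = 12.89 → 12 viewers.

12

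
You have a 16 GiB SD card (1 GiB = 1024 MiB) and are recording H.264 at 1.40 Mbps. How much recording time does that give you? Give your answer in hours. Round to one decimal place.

Capacity: 16 GiB = 137,439 Mb.
Recording time: 137,439 / 1.400 = 98,171 s ≈ 27.3 hours.

27.3 hours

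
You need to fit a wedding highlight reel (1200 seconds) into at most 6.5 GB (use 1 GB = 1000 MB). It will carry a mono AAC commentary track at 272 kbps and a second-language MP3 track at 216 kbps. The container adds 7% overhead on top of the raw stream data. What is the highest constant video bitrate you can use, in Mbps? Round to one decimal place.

40.0 Mbps

Budget: 6.5 GB = 52000.0 Mb.
Stream payload after overhead: 52000.0 / 1.07 = 48598.1 Mb.
Total bitrate budget: 48598.1 Mb / 1200 s = 40.498 Mbps.
Audio total: 272 + 216 = 488 kbps = 0.488 Mbps.
Video: 40.498 − 0.488 = 40.010 Mbps.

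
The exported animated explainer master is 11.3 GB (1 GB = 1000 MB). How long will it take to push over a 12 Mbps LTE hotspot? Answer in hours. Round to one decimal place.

2.1 hours

File: 11.3 GB = 90400.0 Mb.
At 12 Mbps: 90400.0 / 12 = 7533.3 s ≈ 2.09 hours.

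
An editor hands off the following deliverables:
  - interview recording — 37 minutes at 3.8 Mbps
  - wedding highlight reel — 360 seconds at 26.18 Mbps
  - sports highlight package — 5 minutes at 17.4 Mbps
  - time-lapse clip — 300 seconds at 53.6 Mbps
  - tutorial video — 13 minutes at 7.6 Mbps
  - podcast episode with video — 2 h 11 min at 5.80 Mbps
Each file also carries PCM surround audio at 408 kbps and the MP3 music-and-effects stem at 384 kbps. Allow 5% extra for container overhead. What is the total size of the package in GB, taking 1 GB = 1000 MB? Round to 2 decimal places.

Audio total: 408 + 384 = 792 kbps = 0.792 Mbps.
interview recording: 4.592 Mbps × 2220 s × 1.05 = 10704.0 Mb
wedding highlight reel: 26.972 Mbps × 360 s × 1.05 = 10195.4 Mb
sports highlight package: 18.192 Mbps × 300 s × 1.05 = 5730.5 Mb
time-lapse clip: 54.392 Mbps × 300 s × 1.05 = 17133.5 Mb
tutorial video: 8.392 Mbps × 780 s × 1.05 = 6873.0 Mb
podcast episode with video: 6.592 Mbps × 7860 s × 1.05 = 54403.8 Mb
Total: 105040.2 Mb = 13130.0 MB.
= 13.13 GB.

13.13 GB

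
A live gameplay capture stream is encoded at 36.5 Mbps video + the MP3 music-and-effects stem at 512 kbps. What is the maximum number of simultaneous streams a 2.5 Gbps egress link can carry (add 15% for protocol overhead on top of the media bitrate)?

Audio: 512 kbps = 0.512 Mbps.
Per-viewer media rate: 37.012 Mbps.
On the wire with 15% overhead: 42.564 Mbps.
2.5 Gbps = 2,500 Mbps; 2,500 / 42.564 = 58.74 → 58 viewers.

58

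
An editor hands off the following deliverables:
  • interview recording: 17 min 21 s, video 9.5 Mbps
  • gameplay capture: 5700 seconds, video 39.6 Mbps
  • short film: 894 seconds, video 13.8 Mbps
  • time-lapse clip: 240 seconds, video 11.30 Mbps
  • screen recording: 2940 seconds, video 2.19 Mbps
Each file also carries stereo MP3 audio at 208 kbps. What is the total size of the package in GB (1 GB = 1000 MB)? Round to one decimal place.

32.4 GB

Audio: 208 kbps = 0.208 Mbps.
interview recording: 9.708 Mbps × 1041 s = 10106.0 Mb
gameplay capture: 39.808 Mbps × 5700 s = 226905.6 Mb
short film: 14.008 Mbps × 894 s = 12523.2 Mb
time-lapse clip: 11.508 Mbps × 240 s = 2761.9 Mb
screen recording: 2.398 Mbps × 2940 s = 7050.1 Mb
Total: 259346.8 Mb = 32418.4 MB.
= 32.42 GB.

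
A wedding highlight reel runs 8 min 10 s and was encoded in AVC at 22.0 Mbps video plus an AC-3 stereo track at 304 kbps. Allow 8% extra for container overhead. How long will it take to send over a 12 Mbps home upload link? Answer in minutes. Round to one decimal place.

8 min 10 s = 490 s
Audio: 304 kbps = 0.304 Mbps.
Total bitrate: 22.304 Mbps.
File: 22.304 Mbps × 490 s = 10929.0 Mb.
With 8% container overhead: ×1.08. → 11803.3 Mb.
At 12 Mbps: 11803.3 / 12 = 983.6 s ≈ 16.4 minutes.

16.4 minutes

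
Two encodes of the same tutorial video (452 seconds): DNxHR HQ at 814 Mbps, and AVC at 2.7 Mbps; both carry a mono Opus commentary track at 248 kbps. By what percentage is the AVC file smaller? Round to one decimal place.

99.6%

Audio: 248 kbps = 0.248 Mbps.
DNxHR HQ: 814.248 Mbps × 452 s = 368040.1 Mb = 46.005 GB.
AVC: 2.948 Mbps × 452 s = 1332.5 Mb = 0.167 GB.
Reduction: (1 − 0.167/46.005) × 100 = 99.64%.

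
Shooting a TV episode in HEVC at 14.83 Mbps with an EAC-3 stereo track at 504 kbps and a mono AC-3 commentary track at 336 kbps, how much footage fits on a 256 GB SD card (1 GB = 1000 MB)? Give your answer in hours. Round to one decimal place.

36.3 hours

Audio total: 504 + 336 = 840 kbps = 0.840 Mbps.
Total bitrate: 14.83 + 0.840 = 15.670 Mbps.
Capacity: 256 GB = 2,048,000 Mb.
Recording time: 2,048,000 / 15.670 = 130,696 s ≈ 36.3 hours.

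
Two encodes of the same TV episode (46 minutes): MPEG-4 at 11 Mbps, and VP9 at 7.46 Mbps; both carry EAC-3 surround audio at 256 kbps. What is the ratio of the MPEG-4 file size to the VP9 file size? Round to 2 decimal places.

46 min = 2760 s
Audio: 256 kbps = 0.256 Mbps.
MPEG-4: 11.256 Mbps × 2760 s = 31066.6 Mb = 3.883 GB.
VP9: 7.716 Mbps × 2760 s = 21296.2 Mb = 2.662 GB.
Ratio: 3.883 / 2.662 = 1.459.

1.46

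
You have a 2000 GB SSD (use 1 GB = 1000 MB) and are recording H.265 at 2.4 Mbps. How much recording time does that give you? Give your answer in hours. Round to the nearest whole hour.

1852 hours

Capacity: 2000 GB = 16,000,000 Mb.
Recording time: 16,000,000 / 2.400 = 6,666,667 s ≈ 1,852 hours.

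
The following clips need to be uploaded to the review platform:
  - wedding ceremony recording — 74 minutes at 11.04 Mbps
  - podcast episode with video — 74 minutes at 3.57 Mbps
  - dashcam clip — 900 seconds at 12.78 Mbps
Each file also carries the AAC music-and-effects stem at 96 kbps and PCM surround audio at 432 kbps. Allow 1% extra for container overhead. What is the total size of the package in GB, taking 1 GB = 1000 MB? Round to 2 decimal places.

10.29 GB

Audio total: 96 + 432 = 528 kbps = 0.528 Mbps.
wedding ceremony recording: 11.568 Mbps × 4440 s × 1.01 = 51875.5 Mb
podcast episode with video: 4.098 Mbps × 4440 s × 1.01 = 18377.1 Mb
dashcam clip: 13.308 Mbps × 900 s × 1.01 = 12097.0 Mb
Total: 82349.6 Mb = 10293.7 MB.
= 10.29 GB.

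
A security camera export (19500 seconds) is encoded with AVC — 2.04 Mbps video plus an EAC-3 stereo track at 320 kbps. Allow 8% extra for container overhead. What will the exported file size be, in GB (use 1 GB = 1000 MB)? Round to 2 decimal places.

Audio: 320 kbps = 0.320 Mbps.
Total bitrate: 2.04 + 0.320 = 2.360 Mbps.
Stream data: 2.360 Mbps × 19500 s = 46020.0 Mb.
With 8% container overhead: ×1.08.
49,702 Mb ÷ 8 = 6,213 MB → 6.213 GB.

6.21 GB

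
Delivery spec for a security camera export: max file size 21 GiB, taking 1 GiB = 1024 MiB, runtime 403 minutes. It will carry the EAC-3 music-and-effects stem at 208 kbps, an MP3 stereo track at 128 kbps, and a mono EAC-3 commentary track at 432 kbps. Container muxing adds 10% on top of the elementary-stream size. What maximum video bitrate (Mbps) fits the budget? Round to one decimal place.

Budget: 21 GiB = 180388.6 Mb.
Stream payload after overhead: 180388.6 / 1.10 = 163989.7 Mb.
403 min = 24180 s
Total bitrate budget: 163989.7 Mb / 24180 s = 6.782 Mbps.
Audio total: 208 + 128 + 432 = 768 kbps = 0.768 Mbps.
Video: 6.782 − 0.768 = 6.014 Mbps.

6.0 Mbps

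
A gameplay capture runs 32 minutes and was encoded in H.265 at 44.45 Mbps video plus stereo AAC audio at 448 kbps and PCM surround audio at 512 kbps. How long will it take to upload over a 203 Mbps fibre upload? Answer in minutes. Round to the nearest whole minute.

32 min = 1920 s
Audio total: 448 + 512 = 960 kbps = 0.960 Mbps.
Total bitrate: 45.410 Mbps.
File: 45.410 Mbps × 1920 s = 87187.2 Mb.
At 203 Mbps: 87187.2 / 203 = 429.5 s ≈ 7.16 minutes.

7 minutes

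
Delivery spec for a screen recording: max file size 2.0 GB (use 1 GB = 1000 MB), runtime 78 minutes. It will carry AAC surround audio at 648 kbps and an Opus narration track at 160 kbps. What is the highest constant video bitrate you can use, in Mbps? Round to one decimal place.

2.6 Mbps

Budget: 2.0 GB = 16000.0 Mb.
78 min = 4680 s
Total bitrate budget: 16000.0 Mb / 4680 s = 3.419 Mbps.
Audio total: 648 + 160 = 808 kbps = 0.808 Mbps.
Video: 3.419 − 0.808 = 2.611 Mbps.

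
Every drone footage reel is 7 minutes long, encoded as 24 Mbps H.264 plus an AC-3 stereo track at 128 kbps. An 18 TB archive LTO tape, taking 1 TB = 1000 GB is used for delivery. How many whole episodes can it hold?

14209

7 min = 420 s
Audio: 128 kbps = 0.128 Mbps.
Total bitrate: 24.128 Mbps.
Per item: 24.128 Mbps × 420 s = 10,134 Mb = 1,267 MB.
Capacity: 18 TB = 144,000,000 Mb; 14209.93 items → 14209 complete.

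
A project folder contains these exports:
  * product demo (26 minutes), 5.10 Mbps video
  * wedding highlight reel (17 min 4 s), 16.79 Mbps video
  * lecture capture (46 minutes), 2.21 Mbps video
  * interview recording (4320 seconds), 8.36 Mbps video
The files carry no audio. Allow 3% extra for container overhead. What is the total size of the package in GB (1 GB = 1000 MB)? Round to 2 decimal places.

8.67 GB

product demo: 5.100 Mbps × 1560 s × 1.03 = 8194.7 Mb
wedding highlight reel: 16.790 Mbps × 1024 s × 1.03 = 17708.7 Mb
lecture capture: 2.210 Mbps × 2760 s × 1.03 = 6282.6 Mb
interview recording: 8.360 Mbps × 4320 s × 1.03 = 37198.7 Mb
Total: 69384.7 Mb = 8673.1 MB.
= 8.673 GB.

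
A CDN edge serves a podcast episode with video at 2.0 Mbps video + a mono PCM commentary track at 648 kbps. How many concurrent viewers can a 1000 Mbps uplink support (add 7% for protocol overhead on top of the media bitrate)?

352

Audio: 648 kbps = 0.648 Mbps.
Per-viewer media rate: 2.648 Mbps.
On the wire with 7% overhead: 2.833 Mbps.
1000 Mbps = 1,000 Mbps; 1,000 / 2.833 = 352.94 → 352 viewers.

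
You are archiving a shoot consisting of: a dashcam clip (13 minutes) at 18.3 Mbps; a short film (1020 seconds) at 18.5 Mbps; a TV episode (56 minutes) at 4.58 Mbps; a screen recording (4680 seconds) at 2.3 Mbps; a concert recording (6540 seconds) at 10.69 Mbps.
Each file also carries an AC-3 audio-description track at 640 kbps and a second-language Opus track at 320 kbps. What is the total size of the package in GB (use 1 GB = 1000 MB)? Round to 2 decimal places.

Audio total: 640 + 320 = 960 kbps = 0.960 Mbps.
dashcam clip: 19.260 Mbps × 780 s = 15022.8 Mb
short film: 19.460 Mbps × 1020 s = 19849.2 Mb
TV episode: 5.540 Mbps × 3360 s = 18614.4 Mb
screen recording: 3.260 Mbps × 4680 s = 15256.8 Mb
concert recording: 11.650 Mbps × 6540 s = 76191.0 Mb
Total: 144934.2 Mb = 18116.8 MB.
= 18.12 GB.

18.12 GB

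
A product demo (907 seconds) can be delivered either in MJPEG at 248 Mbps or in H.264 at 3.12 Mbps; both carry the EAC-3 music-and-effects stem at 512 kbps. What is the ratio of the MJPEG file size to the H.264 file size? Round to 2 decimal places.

68.42

Audio: 512 kbps = 0.512 Mbps.
MJPEG: 248.512 Mbps × 907 s = 225400.4 Mb = 26.240 GiB.
H.264: 3.632 Mbps × 907 s = 3294.2 Mb = 0.383 GiB.
Ratio: 26.240 / 0.383 = 68.423.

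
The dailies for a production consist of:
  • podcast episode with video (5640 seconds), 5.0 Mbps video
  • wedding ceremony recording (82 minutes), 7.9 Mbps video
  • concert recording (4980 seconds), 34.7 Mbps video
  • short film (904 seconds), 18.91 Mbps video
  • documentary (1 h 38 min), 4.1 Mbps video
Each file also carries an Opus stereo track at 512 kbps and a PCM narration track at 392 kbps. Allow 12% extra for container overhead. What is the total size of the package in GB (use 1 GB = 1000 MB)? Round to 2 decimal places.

Audio total: 512 + 392 = 904 kbps = 0.904 Mbps.
podcast episode with video: 5.904 Mbps × 5640 s × 1.12 = 37294.4 Mb
wedding ceremony recording: 8.804 Mbps × 4920 s × 1.12 = 48513.6 Mb
concert recording: 35.604 Mbps × 4980 s × 1.12 = 198584.9 Mb
short film: 19.814 Mbps × 904 s × 1.12 = 20061.3 Mb
documentary: 5.004 Mbps × 5880 s × 1.12 = 32954.3 Mb
Total: 337408.4 Mb = 42176.1 MB.
= 42.18 GB.

42.18 GB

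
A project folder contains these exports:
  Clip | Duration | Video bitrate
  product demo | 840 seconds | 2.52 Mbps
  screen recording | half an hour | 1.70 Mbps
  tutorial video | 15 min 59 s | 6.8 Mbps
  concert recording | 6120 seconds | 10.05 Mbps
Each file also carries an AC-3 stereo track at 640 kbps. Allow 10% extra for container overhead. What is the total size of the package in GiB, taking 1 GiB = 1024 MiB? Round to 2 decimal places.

Audio: 640 kbps = 0.640 Mbps.
product demo: 3.160 Mbps × 840 s × 1.10 = 2919.8 Mb
screen recording: 2.340 Mbps × 1800 s × 1.10 = 4633.2 Mb
tutorial video: 7.440 Mbps × 959 s × 1.10 = 7848.5 Mb
concert recording: 10.690 Mbps × 6120 s × 1.10 = 71965.1 Mb
Total: 87366.6 Mb = 10920.8 MB.
= 10.17 GiB.

10.17 GiB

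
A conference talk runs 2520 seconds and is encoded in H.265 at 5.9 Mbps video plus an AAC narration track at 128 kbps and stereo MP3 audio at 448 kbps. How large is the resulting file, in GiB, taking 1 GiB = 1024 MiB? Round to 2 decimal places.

Audio total: 128 + 448 = 576 kbps = 0.576 Mbps.
Total bitrate: 5.9 + 0.576 = 6.476 Mbps.
Stream data: 6.476 Mbps × 2520 s = 16319.5 Mb.
16,320 Mb = 2,039,940,000 bytes ÷ 1,073,741,824 = 1.900 GiB.

1.90 GiB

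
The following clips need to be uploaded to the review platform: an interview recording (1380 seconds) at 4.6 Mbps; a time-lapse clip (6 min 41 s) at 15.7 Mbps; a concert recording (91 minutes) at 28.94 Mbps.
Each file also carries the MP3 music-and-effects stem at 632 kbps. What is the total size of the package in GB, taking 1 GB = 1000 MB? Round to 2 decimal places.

21.90 GB

Audio: 632 kbps = 0.632 Mbps.
interview recording: 5.232 Mbps × 1380 s = 7220.2 Mb
time-lapse clip: 16.332 Mbps × 401 s = 6549.1 Mb
concert recording: 29.572 Mbps × 5460 s = 161463.1 Mb
Total: 175232.4 Mb = 21904.1 MB.
= 21.90 GB.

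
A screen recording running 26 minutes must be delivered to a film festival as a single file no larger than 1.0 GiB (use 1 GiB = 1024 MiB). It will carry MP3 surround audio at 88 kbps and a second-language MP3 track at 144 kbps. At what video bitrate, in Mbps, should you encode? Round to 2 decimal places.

Budget: 1.0 GiB = 8589.9 Mb.
26 min = 1560 s
Total bitrate budget: 8589.9 Mb / 1560 s = 5.506 Mbps.
Audio total: 88 + 144 = 232 kbps = 0.232 Mbps.
Video: 5.506 − 0.232 = 5.274 Mbps.

5.27 Mbps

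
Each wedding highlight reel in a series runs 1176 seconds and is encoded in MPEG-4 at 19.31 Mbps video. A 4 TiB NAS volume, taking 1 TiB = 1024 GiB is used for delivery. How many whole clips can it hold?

Per item: 19.310 Mbps × 1176 s = 22,709 Mb = 2,839 MB.
Capacity: 4 TiB = 35,184,372 Mb; 1549.39 items → 1549 complete.

1549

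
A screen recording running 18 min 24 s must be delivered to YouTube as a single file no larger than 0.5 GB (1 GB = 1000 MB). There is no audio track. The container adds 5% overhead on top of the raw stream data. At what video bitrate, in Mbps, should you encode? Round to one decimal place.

Budget: 0.5 GB = 4000.0 Mb.
Stream payload after overhead: 4000.0 / 1.05 = 3809.5 Mb.
18 min 24 s = 1104 s
Total bitrate budget: 3809.5 Mb / 1104 s = 3.451 Mbps.

3.5 Mbps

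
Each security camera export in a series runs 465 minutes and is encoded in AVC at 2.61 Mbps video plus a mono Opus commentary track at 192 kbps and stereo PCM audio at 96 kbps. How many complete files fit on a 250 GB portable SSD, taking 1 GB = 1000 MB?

24

465 min = 27900 s
Audio total: 192 + 96 = 288 kbps = 0.288 Mbps.
Total bitrate: 2.898 Mbps.
Per item: 2.898 Mbps × 27900 s = 80,854 Mb = 10,107 MB.
Capacity: 250 GB = 2,000,000 Mb; 24.74 items → 24 complete.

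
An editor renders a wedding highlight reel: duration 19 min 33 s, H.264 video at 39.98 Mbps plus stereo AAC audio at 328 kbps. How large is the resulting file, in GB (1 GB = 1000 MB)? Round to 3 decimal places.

5.910 GB

19 min 33 s = 1173 s
Audio: 328 kbps = 0.328 Mbps.
Total bitrate: 39.98 + 0.328 = 40.308 Mbps.
Stream data: 40.308 Mbps × 1173 s = 47281.3 Mb.
47,281 Mb ÷ 8 = 5,910 MB → 5.910 GB.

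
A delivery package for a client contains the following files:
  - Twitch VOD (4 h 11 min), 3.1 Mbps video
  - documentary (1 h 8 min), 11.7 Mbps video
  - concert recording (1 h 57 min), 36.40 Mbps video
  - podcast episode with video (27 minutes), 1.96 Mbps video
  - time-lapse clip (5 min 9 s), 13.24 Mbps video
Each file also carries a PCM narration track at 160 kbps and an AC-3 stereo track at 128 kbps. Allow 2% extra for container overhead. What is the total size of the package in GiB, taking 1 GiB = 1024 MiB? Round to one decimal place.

Audio total: 160 + 128 = 288 kbps = 0.288 Mbps.
Twitch VOD: 3.388 Mbps × 15060 s × 1.02 = 52043.7 Mb
documentary: 11.988 Mbps × 4080 s × 1.02 = 49889.3 Mb
concert recording: 36.688 Mbps × 7020 s × 1.02 = 262700.8 Mb
podcast episode with video: 2.248 Mbps × 1620 s × 1.02 = 3714.6 Mb
time-lapse clip: 13.528 Mbps × 309 s × 1.02 = 4263.8 Mb
Total: 372612.1 Mb = 46576.5 MB.
= 43.38 GiB.

43.4 GiB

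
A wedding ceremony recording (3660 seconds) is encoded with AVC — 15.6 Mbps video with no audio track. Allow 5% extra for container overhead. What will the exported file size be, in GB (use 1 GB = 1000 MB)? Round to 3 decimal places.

7.494 GB

Total bitrate: 15.6 Mbps.
Stream data: 15.600 Mbps × 3660 s = 57096.0 Mb.
With 5% container overhead: ×1.05.
59,951 Mb ÷ 8 = 7,494 MB → 7.494 GB.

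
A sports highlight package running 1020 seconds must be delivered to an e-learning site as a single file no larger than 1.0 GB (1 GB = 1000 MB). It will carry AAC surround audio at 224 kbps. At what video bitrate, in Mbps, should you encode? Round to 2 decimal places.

7.62 Mbps

Budget: 1.0 GB = 8000.0 Mb.
Total bitrate budget: 8000.0 Mb / 1020 s = 7.843 Mbps.
Audio: 224 kbps = 0.224 Mbps.
Video: 7.843 − 0.224 = 7.619 Mbps.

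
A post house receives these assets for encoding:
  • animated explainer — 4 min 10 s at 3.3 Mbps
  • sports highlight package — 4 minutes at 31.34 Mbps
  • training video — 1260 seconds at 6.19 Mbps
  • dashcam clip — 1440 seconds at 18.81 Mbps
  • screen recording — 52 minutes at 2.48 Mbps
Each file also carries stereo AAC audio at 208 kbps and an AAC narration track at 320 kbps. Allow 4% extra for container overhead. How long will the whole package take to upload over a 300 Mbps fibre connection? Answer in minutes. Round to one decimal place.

3.1 minutes

Audio total: 208 + 320 = 528 kbps = 0.528 Mbps.
animated explainer: 3.828 Mbps × 250 s × 1.04 = 995.3 Mb
sports highlight package: 31.868 Mbps × 240 s × 1.04 = 7954.3 Mb
training video: 6.718 Mbps × 1260 s × 1.04 = 8803.3 Mb
dashcam clip: 19.338 Mbps × 1440 s × 1.04 = 28960.6 Mb
screen recording: 3.008 Mbps × 3120 s × 1.04 = 9760.4 Mb
Total: 56473.7 Mb = 7059.2 MB.
At 300 Mbps: 56473.7 / 300 = 188 s ≈ 3.14 minutes.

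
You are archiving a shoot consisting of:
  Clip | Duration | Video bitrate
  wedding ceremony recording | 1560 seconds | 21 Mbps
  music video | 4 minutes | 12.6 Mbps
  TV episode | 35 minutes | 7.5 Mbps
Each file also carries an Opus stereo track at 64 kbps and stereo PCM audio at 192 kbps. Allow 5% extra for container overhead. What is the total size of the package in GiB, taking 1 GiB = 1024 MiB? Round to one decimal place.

Audio total: 64 + 192 = 256 kbps = 0.256 Mbps.
wedding ceremony recording: 21.256 Mbps × 1560 s × 1.05 = 34817.3 Mb
music video: 12.856 Mbps × 240 s × 1.05 = 3239.7 Mb
TV episode: 7.756 Mbps × 2100 s × 1.05 = 17102.0 Mb
Total: 55159.0 Mb = 6894.9 MB.
= 6.421 GiB.

6.4 GiB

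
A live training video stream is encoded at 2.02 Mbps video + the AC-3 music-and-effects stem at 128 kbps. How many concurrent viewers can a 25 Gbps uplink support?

Audio: 128 kbps = 0.128 Mbps.
Per-viewer media rate: 2.148 Mbps.
25 Gbps = 25,000 Mbps; 25,000 / 2.148 = 11638.73 → 11638 viewers.

11638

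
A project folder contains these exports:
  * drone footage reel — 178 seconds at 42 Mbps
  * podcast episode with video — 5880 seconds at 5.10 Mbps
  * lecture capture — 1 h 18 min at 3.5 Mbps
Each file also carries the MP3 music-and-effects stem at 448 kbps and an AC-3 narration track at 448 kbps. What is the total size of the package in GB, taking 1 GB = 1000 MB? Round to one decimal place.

7.9 GB

Audio total: 448 + 448 = 896 kbps = 0.896 Mbps.
drone footage reel: 42.896 Mbps × 178 s = 7635.5 Mb
podcast episode with video: 5.996 Mbps × 5880 s = 35256.5 Mb
lecture capture: 4.396 Mbps × 4680 s = 20573.3 Mb
Total: 63465.2 Mb = 7933.2 MB.
= 7.933 GB.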